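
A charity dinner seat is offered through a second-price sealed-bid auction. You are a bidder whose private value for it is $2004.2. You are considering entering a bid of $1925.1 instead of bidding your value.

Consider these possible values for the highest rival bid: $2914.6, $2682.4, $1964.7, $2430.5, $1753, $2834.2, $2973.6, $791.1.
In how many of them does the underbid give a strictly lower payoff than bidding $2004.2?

The deviation hurts exactly when the highest competing bid lies strictly between $1925.1 and $2004.2 — underbidding then forfeits a profitable win.
$2914.6: above both → same outcome either way.
$2682.4: above both → same outcome either way.
$1964.7: inside the interval → strictly worse (loss $39.5).
$2430.5: above both → same outcome either way.
$1753: below both → same outcome either way.
$2834.2: above both → same outcome either way.
$2973.6: above both → same outcome either way.
$791.1: below both → same outcome either way.
Count: 1.

1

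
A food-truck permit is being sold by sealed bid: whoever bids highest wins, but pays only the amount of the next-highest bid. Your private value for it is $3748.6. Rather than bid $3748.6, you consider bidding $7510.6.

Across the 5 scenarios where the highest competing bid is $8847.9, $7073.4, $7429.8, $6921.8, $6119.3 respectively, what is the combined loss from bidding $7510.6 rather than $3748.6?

$12549.9

The deviation costs you only when the competing bid falls strictly between $3748.6 and $7510.6; elsewhere both bids give the same outcome.
$8847.9: outcomes coincide → loss $0.
$7073.4: truthful payoff $0, deviation payoff −$3324.8 → loss $3324.8.
$7429.8: truthful payoff $0, deviation payoff −$3681.2 → loss $3681.2.
$6921.8: truthful payoff $0, deviation payoff −$3173.2 → loss $3173.2.
$6119.3: truthful payoff $0, deviation payoff −$2370.7 → loss $2370.7.
Total loss = $3324.8 + $3681.2 + $3173.2 + $2370.7 = $12549.9.
Because the price is fixed by the runner-up's bid, deviating from your value can only change a good outcome into a bad one — never the reverse.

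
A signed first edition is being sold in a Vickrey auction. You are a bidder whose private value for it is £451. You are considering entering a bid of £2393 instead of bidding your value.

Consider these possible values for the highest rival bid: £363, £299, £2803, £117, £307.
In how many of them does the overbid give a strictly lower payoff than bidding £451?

0

The deviation hurts exactly when the highest competing bid lies strictly between £451 and £2393 — overbidding then wins at a price above your value.
£363: below both → same outcome either way.
£299: below both → same outcome either way.
£2803: above both → same outcome either way.
£117: below both → same outcome either way.
£307: below both → same outcome either way.
Count: 0.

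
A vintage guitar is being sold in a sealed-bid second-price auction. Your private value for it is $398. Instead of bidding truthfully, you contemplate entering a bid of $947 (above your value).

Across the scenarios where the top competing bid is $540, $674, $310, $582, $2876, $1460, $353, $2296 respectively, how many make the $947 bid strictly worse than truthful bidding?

3

The deviation hurts exactly when the highest competing bid lies strictly between $398 and $947 — overbidding then wins at a price above your value.
$540: inside the interval → strictly worse (loss $142).
$674: inside the interval → strictly worse (loss $276).
$310: below both → same outcome either way.
$582: inside the interval → strictly worse (loss $184).
$2876: above both → same outcome either way.
$1460: above both → same outcome either way.
$353: below both → same outcome either way.
$2296: above both → same outcome either way.
Count: 3.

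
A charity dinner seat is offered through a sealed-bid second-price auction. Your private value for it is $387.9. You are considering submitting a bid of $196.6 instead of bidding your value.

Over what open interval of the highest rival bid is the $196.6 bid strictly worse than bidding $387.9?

($196.6, $387.9)

If the competing bid is below $196.6, both bids win at the same price — no difference.
If it is above $387.9, both bids lose — no difference.
If it lies strictly between $196.6 and $387.9, bidding your value wins at a price below your value (positive payoff) while bidding $196.6 loses (payoff 0).
So the deviation strictly hurts on the open interval ($196.6, $387.9).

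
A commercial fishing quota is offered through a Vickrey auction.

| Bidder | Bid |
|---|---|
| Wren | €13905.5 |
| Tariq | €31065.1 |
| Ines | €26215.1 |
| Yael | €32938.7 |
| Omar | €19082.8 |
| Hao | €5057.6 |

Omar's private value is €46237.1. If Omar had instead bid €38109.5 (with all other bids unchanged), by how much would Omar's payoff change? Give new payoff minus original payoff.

The highest bid among the other bidders is €32938.7; Omar's bid doesn't change that.
Original bid €19082.8: Omar is not highest (top rival bid is €32938.7); payoff €0.
Alternative bid €38109.5: Omar is highest, pays the top rival bid €32938.7; payoff €46237.1 − €32938.7 = €13298.4.
Change in payoff = €13298.4 − (€0) = €13298.4.

€13298.4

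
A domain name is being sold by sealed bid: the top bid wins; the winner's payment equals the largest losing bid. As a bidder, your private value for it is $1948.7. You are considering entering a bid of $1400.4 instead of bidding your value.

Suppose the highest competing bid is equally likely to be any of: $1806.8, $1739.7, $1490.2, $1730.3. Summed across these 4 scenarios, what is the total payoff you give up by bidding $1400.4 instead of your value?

$1027.8

The deviation costs you only when the competing bid falls strictly between $1400.4 and $1948.7; elsewhere both bids give the same outcome.
$1806.8: truthful payoff $141.9, deviation payoff $0 → loss $141.9.
$1739.7: truthful payoff $209, deviation payoff $0 → loss $209.
$1490.2: truthful payoff $458.5, deviation payoff $0 → loss $458.5.
$1730.3: truthful payoff $218.4, deviation payoff $0 → loss $218.4.
Total loss = $141.9 + $209 + $458.5 + $218.4 = $1027.8.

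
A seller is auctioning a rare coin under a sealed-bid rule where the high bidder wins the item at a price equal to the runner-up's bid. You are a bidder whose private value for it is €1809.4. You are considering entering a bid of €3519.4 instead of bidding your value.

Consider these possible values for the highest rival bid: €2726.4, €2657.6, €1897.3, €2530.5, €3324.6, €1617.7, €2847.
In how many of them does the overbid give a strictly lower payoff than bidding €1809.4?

The deviation hurts exactly when the highest competing bid lies strictly between €1809.4 and €3519.4 — overbidding then wins at a price above your value.
€2726.4: inside the interval → strictly worse (loss €917).
€2657.6: inside the interval → strictly worse (loss €848.2).
€1897.3: inside the interval → strictly worse (loss €87.9).
€2530.5: inside the interval → strictly worse (loss €721.1).
€3324.6: inside the interval → strictly worse (loss €1515.2).
€1617.7: below both → same outcome either way.
€2847: inside the interval → strictly worse (loss €1037.6).
Count: 6.

6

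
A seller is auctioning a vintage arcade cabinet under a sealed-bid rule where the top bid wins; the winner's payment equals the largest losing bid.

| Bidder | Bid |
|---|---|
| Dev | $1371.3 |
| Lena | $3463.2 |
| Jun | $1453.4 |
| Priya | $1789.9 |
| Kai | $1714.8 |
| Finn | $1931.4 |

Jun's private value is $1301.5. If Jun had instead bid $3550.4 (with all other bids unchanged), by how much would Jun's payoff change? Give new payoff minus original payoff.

−$2161.7

The highest bid among the other bidders is $3463.2; Jun's bid doesn't change that.
Original bid $1453.4: Jun is not highest (top rival bid is $3463.2); payoff $0.
Alternative bid $3550.4: Jun is highest, pays the top rival bid $3463.2; payoff $1301.5 − $3463.2 = −$2161.7.
Change in payoff = −$2161.7 − ($0) = −$2161.7.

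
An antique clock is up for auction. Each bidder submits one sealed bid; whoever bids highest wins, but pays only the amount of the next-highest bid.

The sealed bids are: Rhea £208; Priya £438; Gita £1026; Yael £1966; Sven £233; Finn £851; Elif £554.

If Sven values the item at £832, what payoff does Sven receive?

£0

Highest bid: Yael at £1966, so Yael wins.
Second-highest bid: Gita at £1026 — that is the price the winner pays.
Sven did not win, so Sven pays nothing and receives nothing: payoff £0.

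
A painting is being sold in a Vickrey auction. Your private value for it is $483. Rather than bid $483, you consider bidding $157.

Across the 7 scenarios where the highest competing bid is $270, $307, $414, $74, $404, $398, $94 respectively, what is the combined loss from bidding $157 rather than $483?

The deviation costs you only when the competing bid falls strictly between $157 and $483; elsewhere both bids give the same outcome.
$270: truthful payoff $213, deviation payoff $0 → loss $213.
$307: truthful payoff $176, deviation payoff $0 → loss $176.
$414: truthful payoff $69, deviation payoff $0 → loss $69.
$74: outcomes coincide → loss $0.
$404: truthful payoff $79, deviation payoff $0 → loss $79.
$398: truthful payoff $85, deviation payoff $0 → loss $85.
$94: outcomes coincide → loss $0.
Total loss = $213 + $176 + $69 + $79 + $85 = $622.

$622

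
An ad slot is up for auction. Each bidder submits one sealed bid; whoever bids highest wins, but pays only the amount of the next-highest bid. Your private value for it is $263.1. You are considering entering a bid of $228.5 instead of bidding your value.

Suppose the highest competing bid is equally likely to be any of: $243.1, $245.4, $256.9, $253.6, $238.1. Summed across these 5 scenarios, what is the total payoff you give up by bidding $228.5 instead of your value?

The deviation costs you only when the competing bid falls strictly between $228.5 and $263.1; elsewhere both bids give the same outcome.
$243.1: truthful payoff $20, deviation payoff $0 → loss $20.
$245.4: truthful payoff $17.7, deviation payoff $0 → loss $17.7.
$256.9: truthful payoff $6.2, deviation payoff $0 → loss $6.2.
$253.6: truthful payoff $9.5, deviation payoff $0 → loss $9.5.
$238.1: truthful payoff $25, deviation payoff $0 → loss $25.
Total loss = $20 + $17.7 + $6.2 + $9.5 + $25 = $78.4.
Truthful bidding weakly dominates here: raising your bid can only win items priced above your value, and lowering it can only forfeit items priced below.

$78.4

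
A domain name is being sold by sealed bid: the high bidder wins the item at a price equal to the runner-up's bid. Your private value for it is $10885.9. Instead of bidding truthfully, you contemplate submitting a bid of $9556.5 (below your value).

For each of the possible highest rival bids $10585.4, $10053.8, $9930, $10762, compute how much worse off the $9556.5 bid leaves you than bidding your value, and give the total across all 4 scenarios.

$2212.4

The deviation costs you only when the competing bid falls strictly between $9556.5 and $10885.9; elsewhere both bids give the same outcome.
$10585.4: truthful payoff $300.5, deviation payoff $0 → loss $300.5.
$10053.8: truthful payoff $832.1, deviation payoff $0 → loss $832.1.
$9930: truthful payoff $955.9, deviation payoff $0 → loss $955.9.
$10762: truthful payoff $123.9, deviation payoff $0 → loss $123.9.
Total loss = $300.5 + $832.1 + $955.9 + $123.9 = $2212.4.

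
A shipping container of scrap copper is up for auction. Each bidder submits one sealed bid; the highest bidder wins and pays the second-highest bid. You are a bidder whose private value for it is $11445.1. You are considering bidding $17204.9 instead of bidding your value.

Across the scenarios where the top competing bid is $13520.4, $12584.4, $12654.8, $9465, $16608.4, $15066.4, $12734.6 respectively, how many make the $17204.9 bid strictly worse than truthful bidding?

The deviation hurts exactly when the highest competing bid lies strictly between $11445.1 and $17204.9 — overbidding then wins at a price above your value.
$13520.4: inside the interval → strictly worse (loss $2075.3).
$12584.4: inside the interval → strictly worse (loss $1139.3).
$12654.8: inside the interval → strictly worse (loss $1209.7).
$9465: below both → same outcome either way.
$16608.4: inside the interval → strictly worse (loss $5163.3).
$15066.4: inside the interval → strictly worse (loss $3621.3).
$12734.6: inside the interval → strictly worse (loss $1289.5).
Count: 6.

6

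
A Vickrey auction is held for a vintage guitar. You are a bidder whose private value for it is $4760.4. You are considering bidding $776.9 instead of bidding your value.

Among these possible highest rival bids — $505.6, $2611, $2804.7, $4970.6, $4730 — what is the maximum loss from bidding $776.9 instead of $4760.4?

$2149.4

$505.6: same outcome either way → loss $0.
$2611: truthful gives $2149.4, deviation gives $0 → loss $2149.4.
$2804.7: truthful gives $1955.7, deviation gives $0 → loss $1955.7.
$4970.6: same outcome either way → loss $0.
$4730: truthful gives $30.4, deviation gives $0 → loss $30.4.
Maximum loss: $2149.4.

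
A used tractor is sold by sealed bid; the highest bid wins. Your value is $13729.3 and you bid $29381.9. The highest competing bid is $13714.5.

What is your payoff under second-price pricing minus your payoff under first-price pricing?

$15667.4

You have the highest bid, so you win under either rule.
Second-price: pay $13714.5 → payoff $14.8.
First-price: pay your own bid $29381.9 → payoff −$15652.6.
Difference = $14.8 − (−$15652.6) = $15667.4.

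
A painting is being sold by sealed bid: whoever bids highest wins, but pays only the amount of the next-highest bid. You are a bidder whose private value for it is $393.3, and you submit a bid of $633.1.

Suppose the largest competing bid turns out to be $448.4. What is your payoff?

−$55.1

Your bid $633.1 exceeds the highest competing bid $448.4, so you win.
In a second-price auction the winner pays the second-highest bid, $448.4.
Payoff = value − price = $393.3 − $448.4 = −$55.1.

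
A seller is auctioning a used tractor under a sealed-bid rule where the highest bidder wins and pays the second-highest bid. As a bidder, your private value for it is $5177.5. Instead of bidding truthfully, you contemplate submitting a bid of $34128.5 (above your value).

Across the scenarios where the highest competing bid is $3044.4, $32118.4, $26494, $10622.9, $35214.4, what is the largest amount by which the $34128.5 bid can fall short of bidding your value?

$3044.4: same outcome either way → loss $0.
$32118.4: truthful gives $0, deviation gives −$26940.9 → loss $26940.9.
$26494: truthful gives $0, deviation gives −$21316.5 → loss $21316.5.
$10622.9: truthful gives $0, deviation gives −$5445.4 → loss $5445.4.
$35214.4: same outcome either way → loss $0.
Maximum loss: $26940.9.

$26940.9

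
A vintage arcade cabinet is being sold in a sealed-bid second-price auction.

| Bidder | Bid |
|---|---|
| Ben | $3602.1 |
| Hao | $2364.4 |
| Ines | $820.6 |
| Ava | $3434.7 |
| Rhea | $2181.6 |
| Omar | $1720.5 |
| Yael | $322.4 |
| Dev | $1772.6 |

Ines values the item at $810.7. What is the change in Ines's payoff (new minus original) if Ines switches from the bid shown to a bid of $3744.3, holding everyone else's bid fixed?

The highest bid among the other bidders is $3602.1; Ines's bid doesn't change that.
Original bid $820.6: Ines is not highest (top rival bid is $3602.1); payoff $0.
Alternative bid $3744.3: Ines is highest, pays the top rival bid $3602.1; payoff $810.7 − $3602.1 = −$2791.4.
Change in payoff = −$2791.4 − ($0) = −$2791.4.

−$2791.4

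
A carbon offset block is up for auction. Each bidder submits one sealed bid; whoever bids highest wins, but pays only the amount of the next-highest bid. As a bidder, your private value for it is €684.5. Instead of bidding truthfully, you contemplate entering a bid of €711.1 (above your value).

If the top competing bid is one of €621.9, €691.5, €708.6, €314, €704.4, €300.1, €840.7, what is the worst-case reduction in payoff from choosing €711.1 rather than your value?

€621.9: same outcome either way → loss €0.
€691.5: truthful gives €0, deviation gives −€7 → loss €7.
€708.6: truthful gives €0, deviation gives −€24.1 → loss €24.1.
€314: same outcome either way → loss €0.
€704.4: truthful gives €0, deviation gives −€19.9 → loss €19.9.
€300.1: same outcome either way → loss €0.
€840.7: same outcome either way → loss €0.
Maximum loss: €24.1.

€24.1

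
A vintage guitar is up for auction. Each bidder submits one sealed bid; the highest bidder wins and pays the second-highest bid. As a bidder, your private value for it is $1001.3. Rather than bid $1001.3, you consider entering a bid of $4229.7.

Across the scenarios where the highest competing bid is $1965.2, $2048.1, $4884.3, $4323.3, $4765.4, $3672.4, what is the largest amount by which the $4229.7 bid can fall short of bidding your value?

$1965.2: truthful gives $0, deviation gives −$963.9 → loss $963.9.
$2048.1: truthful gives $0, deviation gives −$1046.8 → loss $1046.8.
$4884.3: same outcome either way → loss $0.
$4323.3: same outcome either way → loss $0.
$4765.4: same outcome either way → loss $0.
$3672.4: truthful gives $0, deviation gives −$2671.1 → loss $2671.1.
Maximum loss: $2671.1.

$2671.1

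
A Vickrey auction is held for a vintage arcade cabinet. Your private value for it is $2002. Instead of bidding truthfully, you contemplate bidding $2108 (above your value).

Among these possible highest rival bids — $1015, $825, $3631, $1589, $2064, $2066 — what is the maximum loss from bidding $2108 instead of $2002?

$64

$1015: same outcome either way → loss $0.
$825: same outcome either way → loss $0.
$3631: same outcome either way → loss $0.
$1589: same outcome either way → loss $0.
$2064: truthful gives $0, deviation gives −$62 → loss $62.
$2066: truthful gives $0, deviation gives −$64 → loss $64.
Maximum loss: $64.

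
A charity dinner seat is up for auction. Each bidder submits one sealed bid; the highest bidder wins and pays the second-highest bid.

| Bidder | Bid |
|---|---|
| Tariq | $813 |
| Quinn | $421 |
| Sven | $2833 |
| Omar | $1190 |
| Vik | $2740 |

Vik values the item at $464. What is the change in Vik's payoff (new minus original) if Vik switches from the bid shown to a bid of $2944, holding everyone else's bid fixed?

−$2369

The highest bid among the other bidders is $2833; Vik's bid doesn't change that.
Original bid $2740: Vik is not highest (top rival bid is $2833); payoff $0.
Alternative bid $2944: Vik is highest, pays the top rival bid $2833; payoff $464 − $2833 = −$2369.
Change in payoff = −$2369 − ($0) = −$2369.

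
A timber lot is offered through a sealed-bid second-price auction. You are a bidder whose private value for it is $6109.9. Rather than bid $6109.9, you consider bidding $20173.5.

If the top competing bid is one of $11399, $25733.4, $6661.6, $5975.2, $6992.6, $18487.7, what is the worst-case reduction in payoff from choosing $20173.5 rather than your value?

$12377.8

$11399: truthful gives $0, deviation gives −$5289.1 → loss $5289.1.
$25733.4: same outcome either way → loss $0.
$6661.6: truthful gives $0, deviation gives −$551.7 → loss $551.7.
$5975.2: same outcome either way → loss $0.
$6992.6: truthful gives $0, deviation gives −$882.7 → loss $882.7.
$18487.7: truthful gives $0, deviation gives −$12377.8 → loss $12377.8.
Maximum loss: $12377.8.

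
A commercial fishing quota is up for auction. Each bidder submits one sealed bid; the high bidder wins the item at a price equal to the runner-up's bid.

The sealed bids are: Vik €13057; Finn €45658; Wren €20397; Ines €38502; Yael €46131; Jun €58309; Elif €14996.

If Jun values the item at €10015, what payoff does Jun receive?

Highest bid: Jun at €58309, so Jun wins.
Second-highest bid: Yael at €46131 — that is the price the winner pays.
Jun's payoff = value − price = €10015 − €46131 = −€36116.

−€36116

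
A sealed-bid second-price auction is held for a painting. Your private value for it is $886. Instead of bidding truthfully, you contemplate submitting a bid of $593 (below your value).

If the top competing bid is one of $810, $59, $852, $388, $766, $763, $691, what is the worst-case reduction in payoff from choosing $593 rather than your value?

$195

$810: truthful gives $76, deviation gives $0 → loss $76.
$59: same outcome either way → loss $0.
$852: truthful gives $34, deviation gives $0 → loss $34.
$388: same outcome either way → loss $0.
$766: truthful gives $120, deviation gives $0 → loss $120.
$763: truthful gives $123, deviation gives $0 → loss $123.
$691: truthful gives $195, deviation gives $0 → loss $195.
Maximum loss: $195.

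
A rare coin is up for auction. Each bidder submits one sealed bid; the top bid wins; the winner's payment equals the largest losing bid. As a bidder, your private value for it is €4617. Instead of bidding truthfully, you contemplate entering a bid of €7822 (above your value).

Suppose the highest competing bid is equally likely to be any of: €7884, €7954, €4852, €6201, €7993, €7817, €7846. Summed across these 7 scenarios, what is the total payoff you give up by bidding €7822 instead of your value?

€5019

The deviation costs you only when the competing bid falls strictly between €4617 and €7822; elsewhere both bids give the same outcome.
€7884: outcomes coincide → loss €0.
€7954: outcomes coincide → loss €0.
€4852: truthful payoff €0, deviation payoff −€235 → loss €235.
€6201: truthful payoff €0, deviation payoff −€1584 → loss €1584.
€7993: outcomes coincide → loss €0.
€7817: truthful payoff €0, deviation payoff −€3200 → loss €3200.
€7846: outcomes coincide → loss €0.
Total loss = €235 + €1584 + €3200 = €5019.
Truthful bidding weakly dominates here: raising your bid can only win items priced above your value, and lowering it can only forfeit items priced below.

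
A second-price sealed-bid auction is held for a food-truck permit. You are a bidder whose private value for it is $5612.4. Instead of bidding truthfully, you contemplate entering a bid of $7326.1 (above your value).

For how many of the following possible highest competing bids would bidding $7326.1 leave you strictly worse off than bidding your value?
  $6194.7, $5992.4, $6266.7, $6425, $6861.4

5

The deviation hurts exactly when the highest competing bid lies strictly between $5612.4 and $7326.1 — overbidding then wins at a price above your value.
$6194.7: inside the interval → strictly worse (loss $582.3).
$5992.4: inside the interval → strictly worse (loss $380).
$6266.7: inside the interval → strictly worse (loss $654.3).
$6425: inside the interval → strictly worse (loss $812.6).
$6861.4: inside the interval → strictly worse (loss $1249).
Count: 5.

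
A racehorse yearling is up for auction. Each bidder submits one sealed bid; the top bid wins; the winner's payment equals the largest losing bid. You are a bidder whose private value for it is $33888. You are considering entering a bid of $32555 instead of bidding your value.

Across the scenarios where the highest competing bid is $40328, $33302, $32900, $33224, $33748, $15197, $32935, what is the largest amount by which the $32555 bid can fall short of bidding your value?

$988

$40328: same outcome either way → loss $0.
$33302: truthful gives $586, deviation gives $0 → loss $586.
$32900: truthful gives $988, deviation gives $0 → loss $988.
$33224: truthful gives $664, deviation gives $0 → loss $664.
$33748: truthful gives $140, deviation gives $0 → loss $140.
$15197: same outcome either way → loss $0.
$32935: truthful gives $953, deviation gives $0 → loss $953.
Maximum loss: $988.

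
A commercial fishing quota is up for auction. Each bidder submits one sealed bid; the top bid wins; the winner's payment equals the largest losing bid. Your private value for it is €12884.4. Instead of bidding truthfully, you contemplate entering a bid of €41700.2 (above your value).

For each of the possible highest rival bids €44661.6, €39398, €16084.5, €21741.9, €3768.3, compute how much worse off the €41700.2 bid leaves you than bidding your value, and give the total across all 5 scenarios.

The deviation costs you only when the competing bid falls strictly between €12884.4 and €41700.2; elsewhere both bids give the same outcome.
€44661.6: outcomes coincide → loss €0.
€39398: truthful payoff €0, deviation payoff −€26513.6 → loss €26513.6.
€16084.5: truthful payoff €0, deviation payoff −€3200.1 → loss €3200.1.
€21741.9: truthful payoff €0, deviation payoff −€8857.5 → loss €8857.5.
€3768.3: outcomes coincide → loss €0.
Total loss = €26513.6 + €3200.1 + €8857.5 = €38571.2.

€38571.2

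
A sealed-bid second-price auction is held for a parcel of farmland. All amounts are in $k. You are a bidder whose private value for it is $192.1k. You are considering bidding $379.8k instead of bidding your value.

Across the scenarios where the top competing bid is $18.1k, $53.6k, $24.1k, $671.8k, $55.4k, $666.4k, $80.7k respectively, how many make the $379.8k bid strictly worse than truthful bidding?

0

The deviation hurts exactly when the highest competing bid lies strictly between $192.1k and $379.8k — overbidding then wins at a price above your value.
$18.1k: below both → same outcome either way.
$53.6k: below both → same outcome either way.
$24.1k: below both → same outcome either way.
$671.8k: above both → same outcome either way.
$55.4k: below both → same outcome either way.
$666.4k: above both → same outcome either way.
$80.7k: below both → same outcome either way.
Count: 0.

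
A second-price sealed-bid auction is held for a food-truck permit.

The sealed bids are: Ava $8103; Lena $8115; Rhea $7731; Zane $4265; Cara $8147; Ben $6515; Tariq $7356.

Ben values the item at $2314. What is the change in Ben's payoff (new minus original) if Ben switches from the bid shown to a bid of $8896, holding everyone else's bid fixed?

The highest bid among the other bidders is $8147; Ben's bid doesn't change that.
Original bid $6515: Ben is not highest (top rival bid is $8147); payoff $0.
Alternative bid $8896: Ben is highest, pays the top rival bid $8147; payoff $2314 − $8147 = −$5833.
Change in payoff = −$5833 − ($0) = −$5833.

−$5833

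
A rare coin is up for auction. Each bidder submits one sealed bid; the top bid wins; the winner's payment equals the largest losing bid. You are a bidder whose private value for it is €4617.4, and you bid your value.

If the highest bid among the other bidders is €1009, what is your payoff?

Your bid €4617.4 exceeds the highest competing bid €1009, so you win.
In a second-price auction the winner pays the second-highest bid, €1009.
Payoff = value − price = €4617.4 − €1009 = €3608.4.

€3608.4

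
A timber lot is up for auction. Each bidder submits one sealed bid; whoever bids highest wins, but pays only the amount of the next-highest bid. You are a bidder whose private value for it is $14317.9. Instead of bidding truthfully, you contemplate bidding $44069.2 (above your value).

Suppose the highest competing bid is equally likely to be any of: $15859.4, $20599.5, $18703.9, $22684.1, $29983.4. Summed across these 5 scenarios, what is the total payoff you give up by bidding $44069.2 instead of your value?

$36240.8

The deviation costs you only when the competing bid falls strictly between $14317.9 and $44069.2; elsewhere both bids give the same outcome.
$15859.4: truthful payoff $0, deviation payoff −$1541.5 → loss $1541.5.
$20599.5: truthful payoff $0, deviation payoff −$6281.6 → loss $6281.6.
$18703.9: truthful payoff $0, deviation payoff −$4386 → loss $4386.
$22684.1: truthful payoff $0, deviation payoff −$8366.2 → loss $8366.2.
$29983.4: truthful payoff $0, deviation payoff −$15665.5 → loss $15665.5.
Total loss = $1541.5 + $6281.6 + $4386 + $8366.2 + $15665.5 = $36240.8.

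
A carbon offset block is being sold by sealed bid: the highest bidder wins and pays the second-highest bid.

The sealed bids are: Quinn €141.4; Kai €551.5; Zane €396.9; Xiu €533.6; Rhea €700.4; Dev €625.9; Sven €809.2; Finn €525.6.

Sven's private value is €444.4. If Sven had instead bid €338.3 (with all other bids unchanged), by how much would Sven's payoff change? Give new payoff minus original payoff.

€256

The highest bid among the other bidders is €700.4; Sven's bid doesn't change that.
Original bid €809.2: Sven is highest, pays the top rival bid €700.4; payoff €444.4 − €700.4 = −€256.
Alternative bid €338.3: Sven is not highest (top rival bid is €700.4); payoff €0.
Change in payoff = €0 − (−€256) = €256.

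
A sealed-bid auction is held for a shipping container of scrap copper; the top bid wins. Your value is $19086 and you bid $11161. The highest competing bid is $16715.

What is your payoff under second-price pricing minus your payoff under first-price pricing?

$0

Your bid $11161 is below $16715, so you lose under either rule.
Payoff is $0 in both cases; difference = $0.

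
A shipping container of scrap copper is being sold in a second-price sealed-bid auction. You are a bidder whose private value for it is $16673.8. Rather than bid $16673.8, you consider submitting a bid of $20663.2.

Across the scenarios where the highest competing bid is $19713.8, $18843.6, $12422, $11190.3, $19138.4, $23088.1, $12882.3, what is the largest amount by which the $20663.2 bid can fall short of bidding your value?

$3040

$19713.8: truthful gives $0, deviation gives −$3040 → loss $3040.
$18843.6: truthful gives $0, deviation gives −$2169.8 → loss $2169.8.
$12422: same outcome either way → loss $0.
$11190.3: same outcome either way → loss $0.
$19138.4: truthful gives $0, deviation gives −$2464.6 → loss $2464.6.
$23088.1: same outcome either way → loss $0.
$12882.3: same outcome either way → loss $0.
Maximum loss: $3040.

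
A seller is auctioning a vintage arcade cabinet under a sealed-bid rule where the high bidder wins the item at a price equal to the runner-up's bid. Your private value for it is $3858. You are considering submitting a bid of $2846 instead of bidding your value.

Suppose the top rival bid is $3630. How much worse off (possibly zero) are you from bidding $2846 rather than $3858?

Bidding your value $3858: you win (since $3858 > $3630) and pay $3630. Payoff $228.
Bidding $2846: you lose. Payoff $0.
The competing bid $3630 lies between your shaded bid and your value, so underbidding forfeits an item you could have won at a profitable price.
Loss from deviating = $228 − ($0) = $228.

$228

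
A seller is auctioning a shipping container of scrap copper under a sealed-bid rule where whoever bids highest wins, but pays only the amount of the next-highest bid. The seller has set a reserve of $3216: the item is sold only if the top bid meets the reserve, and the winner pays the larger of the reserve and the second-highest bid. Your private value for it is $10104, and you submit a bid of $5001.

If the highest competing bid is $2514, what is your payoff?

$6888

Your bid $5001 is the highest and exceeds the reserve.
Price = max(second-highest bid, reserve) = max($2514, $3216) = $3216.
Payoff = $10104 − $3216 = $6888.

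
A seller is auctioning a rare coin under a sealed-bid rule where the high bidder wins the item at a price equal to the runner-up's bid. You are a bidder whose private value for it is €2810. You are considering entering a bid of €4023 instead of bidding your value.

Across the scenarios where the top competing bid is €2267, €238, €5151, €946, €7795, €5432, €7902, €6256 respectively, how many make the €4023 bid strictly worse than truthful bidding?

0

The deviation hurts exactly when the highest competing bid lies strictly between €2810 and €4023 — overbidding then wins at a price above your value.
€2267: below both → same outcome either way.
€238: below both → same outcome either way.
€5151: above both → same outcome either way.
€946: below both → same outcome either way.
€7795: above both → same outcome either way.
€5432: above both → same outcome either way.
€7902: above both → same outcome either way.
€6256: above both → same outcome either way.
Count: 0.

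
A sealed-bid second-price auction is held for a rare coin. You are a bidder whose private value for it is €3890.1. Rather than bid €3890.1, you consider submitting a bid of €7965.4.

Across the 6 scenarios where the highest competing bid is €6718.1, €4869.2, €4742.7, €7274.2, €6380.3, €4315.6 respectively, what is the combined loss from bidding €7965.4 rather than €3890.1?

€10959.5

The deviation costs you only when the competing bid falls strictly between €3890.1 and €7965.4; elsewhere both bids give the same outcome.
€6718.1: truthful payoff €0, deviation payoff −€2828 → loss €2828.
€4869.2: truthful payoff €0, deviation payoff −€979.1 → loss €979.1.
€4742.7: truthful payoff €0, deviation payoff −€852.6 → loss €852.6.
€7274.2: truthful payoff €0, deviation payoff −€3384.1 → loss €3384.1.
€6380.3: truthful payoff €0, deviation payoff −€2490.2 → loss €2490.2.
€4315.6: truthful payoff €0, deviation payoff −€425.5 → loss €425.5.
Total loss = €2828 + €979.1 + €852.6 + €3384.1 + €2490.2 + €425.5 = €10959.5.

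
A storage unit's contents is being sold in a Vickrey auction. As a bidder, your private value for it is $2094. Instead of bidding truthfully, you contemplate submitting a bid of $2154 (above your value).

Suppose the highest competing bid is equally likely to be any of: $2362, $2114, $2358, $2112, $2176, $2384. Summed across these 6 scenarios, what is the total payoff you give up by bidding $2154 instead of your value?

$38

The deviation costs you only when the competing bid falls strictly between $2094 and $2154; elsewhere both bids give the same outcome.
$2362: outcomes coincide → loss $0.
$2114: truthful payoff $0, deviation payoff −$20 → loss $20.
$2358: outcomes coincide → loss $0.
$2112: truthful payoff $0, deviation payoff −$18 → loss $18.
$2176: outcomes coincide → loss $0.
$2384: outcomes coincide → loss $0.
Total loss = $20 + $18 = $38.
In a second-price auction your bid sets only whether you win, not what you pay, so bidding your true value is weakly dominant.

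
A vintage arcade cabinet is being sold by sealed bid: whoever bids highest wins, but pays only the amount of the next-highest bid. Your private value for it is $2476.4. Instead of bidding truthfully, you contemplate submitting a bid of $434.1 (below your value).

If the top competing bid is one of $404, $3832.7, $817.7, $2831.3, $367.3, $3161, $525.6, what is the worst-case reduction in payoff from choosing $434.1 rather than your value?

$1950.8

$404: same outcome either way → loss $0.
$3832.7: same outcome either way → loss $0.
$817.7: truthful gives $1658.7, deviation gives $0 → loss $1658.7.
$2831.3: same outcome either way → loss $0.
$367.3: same outcome either way → loss $0.
$3161: same outcome either way → loss $0.
$525.6: truthful gives $1950.8, deviation gives $0 → loss $1950.8.
Maximum loss: $1950.8.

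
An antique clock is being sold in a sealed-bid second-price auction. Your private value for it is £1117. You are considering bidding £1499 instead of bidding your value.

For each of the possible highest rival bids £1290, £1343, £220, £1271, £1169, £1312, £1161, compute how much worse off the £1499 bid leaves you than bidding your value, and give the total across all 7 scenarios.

£844

The deviation costs you only when the competing bid falls strictly between £1117 and £1499; elsewhere both bids give the same outcome.
£1290: truthful payoff £0, deviation payoff −£173 → loss £173.
£1343: truthful payoff £0, deviation payoff −£226 → loss £226.
£220: outcomes coincide → loss £0.
£1271: truthful payoff £0, deviation payoff −£154 → loss £154.
£1169: truthful payoff £0, deviation payoff −£52 → loss £52.
£1312: truthful payoff £0, deviation payoff −£195 → loss £195.
£1161: truthful payoff £0, deviation payoff −£44 → loss £44.
Total loss = £173 + £226 + £154 + £52 + £195 + £44 = £844.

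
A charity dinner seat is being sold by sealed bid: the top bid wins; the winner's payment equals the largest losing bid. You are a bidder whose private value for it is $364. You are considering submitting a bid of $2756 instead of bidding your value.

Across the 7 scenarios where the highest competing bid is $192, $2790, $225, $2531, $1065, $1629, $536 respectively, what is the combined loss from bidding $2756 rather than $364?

$4305

The deviation costs you only when the competing bid falls strictly between $364 and $2756; elsewhere both bids give the same outcome.
$192: outcomes coincide → loss $0.
$2790: outcomes coincide → loss $0.
$225: outcomes coincide → loss $0.
$2531: truthful payoff $0, deviation payoff −$2167 → loss $2167.
$1065: truthful payoff $0, deviation payoff −$701 → loss $701.
$1629: truthful payoff $0, deviation payoff −$1265 → loss $1265.
$536: truthful payoff $0, deviation payoff −$172 → loss $172.
Total loss = $2167 + $701 + $1265 + $172 = $4305.
In a second-price auction your bid sets only whether you win, not what you pay, so bidding your true value is weakly dominant.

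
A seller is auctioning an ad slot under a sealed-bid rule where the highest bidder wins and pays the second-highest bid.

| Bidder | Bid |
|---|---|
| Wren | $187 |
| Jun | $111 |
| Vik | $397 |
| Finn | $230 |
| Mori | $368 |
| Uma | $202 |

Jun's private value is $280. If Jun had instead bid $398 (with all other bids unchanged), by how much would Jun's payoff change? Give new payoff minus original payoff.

−$117

The highest bid among the other bidders is $397; Jun's bid doesn't change that.
Original bid $111: Jun is not highest (top rival bid is $397); payoff $0.
Alternative bid $398: Jun is highest, pays the top rival bid $397; payoff $280 − $397 = −$117.
Change in payoff = −$117 − ($0) = −$117.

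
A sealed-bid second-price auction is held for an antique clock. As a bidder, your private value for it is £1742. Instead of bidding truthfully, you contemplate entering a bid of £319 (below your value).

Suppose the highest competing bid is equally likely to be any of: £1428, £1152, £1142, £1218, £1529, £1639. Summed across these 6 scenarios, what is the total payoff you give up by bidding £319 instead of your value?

The deviation costs you only when the competing bid falls strictly between £319 and £1742; elsewhere both bids give the same outcome.
£1428: truthful payoff £314, deviation payoff £0 → loss £314.
£1152: truthful payoff £590, deviation payoff £0 → loss £590.
£1142: truthful payoff £600, deviation payoff £0 → loss £600.
£1218: truthful payoff £524, deviation payoff £0 → loss £524.
£1529: truthful payoff £213, deviation payoff £0 → loss £213.
£1639: truthful payoff £103, deviation payoff £0 → loss £103.
Total loss = £314 + £590 + £600 + £524 + £213 + £103 = £2344.

£2344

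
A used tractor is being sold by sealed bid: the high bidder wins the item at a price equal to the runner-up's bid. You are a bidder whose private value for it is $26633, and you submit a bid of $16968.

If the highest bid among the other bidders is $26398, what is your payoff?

$0

Your bid $16968 is below the highest competing bid $26398, so you lose.
A losing bidder pays nothing and receives nothing: payoff = $0.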